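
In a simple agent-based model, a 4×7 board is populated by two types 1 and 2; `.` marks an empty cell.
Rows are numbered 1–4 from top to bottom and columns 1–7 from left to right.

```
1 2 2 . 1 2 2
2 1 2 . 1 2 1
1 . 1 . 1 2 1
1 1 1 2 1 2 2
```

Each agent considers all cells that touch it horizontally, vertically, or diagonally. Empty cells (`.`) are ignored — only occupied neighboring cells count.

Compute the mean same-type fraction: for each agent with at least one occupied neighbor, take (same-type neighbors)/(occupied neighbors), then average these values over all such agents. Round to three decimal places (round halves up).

Row 1: (1,1)1 1/3 · (1,2)2 3/5 · (1,3)2 2/3 · (1,5)1 1/3 · (1,6)2 2/5 · (1,7)2 2/3
Row 2: (2,1)2 1/4 · (2,2)1 3/7 · (2,3)2 2/4 · (2,5)1 2/5 · (2,6)2 3/8 · (2,7)1 1/5
Row 3: (3,1)1 3/4 · (3,3)1 3/5 · (3,5)1 2/6 · (3,6)2 3/8 · (3,7)1 1/5
Row 4: (4,1)1 2/2 · (4,2)1 4/4 · (4,3)1 2/3 · (4,4)2 0/4 · (4,5)1 1/4 · (4,6)2 2/5 · (4,7)2 2/3
Sum over 24 agents: 1/3 + 3/5 + 2/3 + 1/3 + 2/5 + 2/3 + 1/4 + 3/7 + 2/4 + 2/5 + 3/8 + 1/5 + 3/4 + 3/5 + 2/6 + 3/8 + 1/5 + 2/2 + 4/4 + 2/3 + 0/4 + 1/4 + 2/5 + 2/3 = 2393/210; mean = 2393/210 ÷ 24 = 2393/5040 = 0.474801… → 0.475.

0.475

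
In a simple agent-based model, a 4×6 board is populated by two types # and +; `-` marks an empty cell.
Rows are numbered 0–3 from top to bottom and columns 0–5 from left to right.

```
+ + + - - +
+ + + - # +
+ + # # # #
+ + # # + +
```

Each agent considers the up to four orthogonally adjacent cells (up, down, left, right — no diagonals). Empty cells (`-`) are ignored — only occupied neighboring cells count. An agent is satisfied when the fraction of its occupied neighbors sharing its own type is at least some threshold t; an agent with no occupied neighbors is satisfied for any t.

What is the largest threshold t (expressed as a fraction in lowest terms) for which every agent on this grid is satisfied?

Row 0: (0,0)+ 2/2 · (0,1)+ 3/3 · (0,2)+ 2/2 · (0,5)+ 1/1
Row 1: (1,0)+ 3/3 · (1,1)+ 4/4 · (1,2)+ 2/3 · (1,4)# 1/2 · (1,5)+ 1/3
Row 2: (2,0)+ 3/3 · (2,1)+ 3/4 · (2,2)# 2/4 · (2,3)# 3/3 · (2,4)# 3/4 · (2,5)# 1/3
Row 3: (3,0)+ 2/2 · (3,1)+ 2/3 · (3,2)# 2/3 · (3,3)# 2/3 · (3,4)+ 1/3 · (3,5)+ 1/2
The smallest same-type fraction is 1/3 at (1,5), which reduces to 1/3. Any threshold above that leaves this agent unsatisfied.

1/3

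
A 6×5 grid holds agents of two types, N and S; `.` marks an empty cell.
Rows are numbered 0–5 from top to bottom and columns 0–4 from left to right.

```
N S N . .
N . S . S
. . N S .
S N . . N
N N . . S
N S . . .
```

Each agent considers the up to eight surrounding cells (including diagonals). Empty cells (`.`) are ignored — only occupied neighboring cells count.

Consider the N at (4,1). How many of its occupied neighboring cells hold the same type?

3

Occupied neighbors of (4,1): (3,0)=S, (3,1)=N, (4,0)=N, (5,0)=N, (5,1)=S.
Same type (N): 3 of 5.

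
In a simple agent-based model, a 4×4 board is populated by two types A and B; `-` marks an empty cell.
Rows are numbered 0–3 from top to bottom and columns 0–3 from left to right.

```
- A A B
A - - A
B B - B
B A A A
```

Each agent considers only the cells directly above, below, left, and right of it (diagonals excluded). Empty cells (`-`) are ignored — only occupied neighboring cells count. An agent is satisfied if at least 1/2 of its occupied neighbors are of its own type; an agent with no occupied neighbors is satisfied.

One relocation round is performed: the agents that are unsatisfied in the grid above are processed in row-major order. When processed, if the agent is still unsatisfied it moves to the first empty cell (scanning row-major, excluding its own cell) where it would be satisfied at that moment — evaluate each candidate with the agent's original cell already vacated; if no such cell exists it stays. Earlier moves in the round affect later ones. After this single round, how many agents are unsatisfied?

0

Initially unsatisfied (in order): (0,3), (1,0), (1,3), (2,3), (3,1).
  (0,3) → (2,2).
  (1,0) → (0,0).
  (1,3) → (0,3).
  (2,3): now satisfied by earlier moves; stays.
  (3,1) → (1,0).
Resulting grid:
A A A A
A - - -
B B B B
B - A A
All satisfied now.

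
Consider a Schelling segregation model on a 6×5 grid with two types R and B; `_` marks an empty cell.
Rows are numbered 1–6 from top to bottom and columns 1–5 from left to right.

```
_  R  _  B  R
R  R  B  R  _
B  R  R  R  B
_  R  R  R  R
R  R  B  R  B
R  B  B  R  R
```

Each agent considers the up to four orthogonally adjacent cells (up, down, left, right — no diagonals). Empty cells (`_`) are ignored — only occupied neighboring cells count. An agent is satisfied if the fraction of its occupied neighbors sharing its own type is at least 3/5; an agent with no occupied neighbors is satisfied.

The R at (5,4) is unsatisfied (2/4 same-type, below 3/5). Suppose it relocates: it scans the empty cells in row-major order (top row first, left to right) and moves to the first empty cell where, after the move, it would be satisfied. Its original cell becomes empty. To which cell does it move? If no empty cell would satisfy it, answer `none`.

Vacating (5,4). Empty cells in order:
  (1,1): 2/2 same-type → satisfied — stop here.

(1,1)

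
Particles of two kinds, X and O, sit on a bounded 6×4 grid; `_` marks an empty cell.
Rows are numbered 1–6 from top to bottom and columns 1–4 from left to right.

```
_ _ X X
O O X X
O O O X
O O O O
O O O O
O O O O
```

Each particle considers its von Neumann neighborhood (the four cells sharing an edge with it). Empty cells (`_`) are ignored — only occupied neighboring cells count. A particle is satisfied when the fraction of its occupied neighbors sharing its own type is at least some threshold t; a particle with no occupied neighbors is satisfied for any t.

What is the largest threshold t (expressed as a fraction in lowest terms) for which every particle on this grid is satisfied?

(1,3)X 2/2
(1,4)X 2/2
(2,1)O 2/2
(2,2)O 2/3
(2,3)X 2/4
(2,4)X 3/3
(3,1)O 3/3
(3,2)O 4/4
(3,3)O 2/4
(3,4)X 1/3
(4,1)O 3/3
(4,2)O 4/4
(4,3)O 4/4
(4,4)O 2/3
(5,1)O 3/3
(5,2)O 4/4
(5,3)O 4/4
(5,4)O 3/3
(6,1)O 2/2
(6,2)O 3/3
(6,3)O 3/3
(6,4)O 2/2
The smallest same-type fraction is 1/3 at (3,4), which reduces to 1/3. Any threshold above that leaves this particle unsatisfied.

1/3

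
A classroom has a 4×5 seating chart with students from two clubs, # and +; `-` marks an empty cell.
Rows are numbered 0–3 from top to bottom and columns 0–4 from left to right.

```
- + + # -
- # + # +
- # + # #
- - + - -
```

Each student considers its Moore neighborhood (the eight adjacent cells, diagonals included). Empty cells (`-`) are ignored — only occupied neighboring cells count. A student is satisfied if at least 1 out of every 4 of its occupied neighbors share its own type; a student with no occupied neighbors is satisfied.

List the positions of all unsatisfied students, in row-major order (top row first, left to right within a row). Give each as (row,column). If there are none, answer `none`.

(1,1), (1,4)

(0,1)+ 2/3 ✓
(0,2)+ 2/5 ✓
(0,3)# 1/4 ✓
(1,1)# 1/5 ✗
(1,2)+ 3/8 ✓
(1,3)# 3/7 ✓
(1,4)+ 0/4 ✗
(2,1)# 1/4 ✓
(2,2)+ 2/6 ✓
(2,3)# 2/6 ✓
(2,4)# 2/3 ✓
(3,2)+ 1/3 ✓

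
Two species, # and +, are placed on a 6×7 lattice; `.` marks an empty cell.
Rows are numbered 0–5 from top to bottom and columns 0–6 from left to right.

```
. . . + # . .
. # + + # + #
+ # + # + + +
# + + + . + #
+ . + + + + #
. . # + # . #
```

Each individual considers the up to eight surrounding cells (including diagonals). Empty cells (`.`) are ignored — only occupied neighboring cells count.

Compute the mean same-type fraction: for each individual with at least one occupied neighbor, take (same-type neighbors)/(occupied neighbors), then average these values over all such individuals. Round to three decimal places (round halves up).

0.462

Row 0: (0,3)+ 2/4 · (0,4)# 1/4
Row 1: (1,1)# 1/4 · (1,2)+ 3/6 · (1,3)+ 4/7 · (1,4)# 2/7 · (1,5)+ 3/6 · (1,6)# 0/3
Row 2: (2,0)+ 1/4 · (2,1)# 2/7 · (2,2)+ 5/8 · (2,3)# 1/7 · (2,4)+ 5/7 · (2,5)+ 4/7 · (2,6)+ 3/5
Row 3: (3,0)# 1/4 · (3,1)+ 5/7 · (3,2)+ 5/7 · (3,3)+ 6/7 · (3,5)+ 5/7 · (3,6)# 1/5
Row 4: (4,0)+ 1/2 · (4,2)+ 5/6 · (4,3)+ 5/7 · (4,4)+ 5/6 · (4,5)+ 2/6 · (4,6)# 2/4
Row 5: (5,2)# 0/3 · (5,3)+ 3/5 · (5,4)# 0/4 · (5,6)# 1/2
Sum over 31 individuals: 2/4 + 1/4 + 1/4 + 3/6 + 4/7 + 2/7 + 3/6 + 0/3 + 1/4 + 2/7 + 5/8 + 1/7 + 5/7 + 4/7 + 3/5 + 1/4 + 5/7 + 5/7 + 6/7 + 5/7 + 1/5 + 1/2 + 5/6 + 5/7 + 5/6 + 2/6 + 2/4 + 0/3 + 3/5 + 0/4 + 1/2 = 4007/280; mean = 4007/280 ÷ 31 = 4007/8680 = 0.461635… → 0.462.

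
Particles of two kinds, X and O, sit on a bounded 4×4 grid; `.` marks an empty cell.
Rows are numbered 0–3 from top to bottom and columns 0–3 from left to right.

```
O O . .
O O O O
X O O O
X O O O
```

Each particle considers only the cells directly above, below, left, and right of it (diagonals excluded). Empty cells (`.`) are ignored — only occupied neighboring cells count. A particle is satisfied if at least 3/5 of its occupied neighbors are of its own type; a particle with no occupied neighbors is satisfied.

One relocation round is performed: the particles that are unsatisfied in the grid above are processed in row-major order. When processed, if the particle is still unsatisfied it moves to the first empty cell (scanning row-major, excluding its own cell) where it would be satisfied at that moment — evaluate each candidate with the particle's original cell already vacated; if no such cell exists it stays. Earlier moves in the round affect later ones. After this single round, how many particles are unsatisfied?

Initially unsatisfied (in order): (2,0), (3,0).
  (2,0): no empty cell satisfies it; stays.
  (3,0): no empty cell satisfies it; stays.
Resulting grid:
O O . .
O O O O
X O O O
X O O O
Unsatisfied now: (2,0), (3,0).

2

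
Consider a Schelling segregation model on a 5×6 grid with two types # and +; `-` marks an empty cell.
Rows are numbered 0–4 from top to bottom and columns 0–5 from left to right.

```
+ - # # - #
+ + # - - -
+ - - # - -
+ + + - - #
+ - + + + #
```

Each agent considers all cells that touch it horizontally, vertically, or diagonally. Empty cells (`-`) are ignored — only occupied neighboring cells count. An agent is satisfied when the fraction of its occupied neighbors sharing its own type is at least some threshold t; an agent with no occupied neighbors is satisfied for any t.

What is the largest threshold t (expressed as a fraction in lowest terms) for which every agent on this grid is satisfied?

Row 0: (0,0)+ 2/2 · (0,2)# 2/3 · (0,3)# 2/2 · (0,5)# — no occupied neighbors
Row 1: (1,0)+ 3/3 · (1,1)+ 3/5 · (1,2)# 3/4
Row 2: (2,0)+ 4/4 · (2,3)# 1/2
Row 3: (3,0)+ 3/3 · (3,1)+ 5/5 · (3,2)+ 3/4 · (3,5)# 1/2
Row 4: (4,0)+ 2/2 · (4,2)+ 3/3 · (4,3)+ 3/3 · (4,4)+ 1/3 · (4,5)# 1/2
The smallest same-type fraction is 1/3 at (4,4), which reduces to 1/3. Any threshold above that leaves this agent unsatisfied.

1/3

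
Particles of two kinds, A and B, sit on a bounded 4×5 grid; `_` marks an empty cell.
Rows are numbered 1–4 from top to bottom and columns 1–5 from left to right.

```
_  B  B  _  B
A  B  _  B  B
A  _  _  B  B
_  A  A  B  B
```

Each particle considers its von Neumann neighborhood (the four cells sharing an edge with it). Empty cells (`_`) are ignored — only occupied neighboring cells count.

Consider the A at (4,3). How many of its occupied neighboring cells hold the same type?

Occupied neighbors of (4,3): (4,2)=A, (4,4)=B.
Same type (A): 1 of 2.

1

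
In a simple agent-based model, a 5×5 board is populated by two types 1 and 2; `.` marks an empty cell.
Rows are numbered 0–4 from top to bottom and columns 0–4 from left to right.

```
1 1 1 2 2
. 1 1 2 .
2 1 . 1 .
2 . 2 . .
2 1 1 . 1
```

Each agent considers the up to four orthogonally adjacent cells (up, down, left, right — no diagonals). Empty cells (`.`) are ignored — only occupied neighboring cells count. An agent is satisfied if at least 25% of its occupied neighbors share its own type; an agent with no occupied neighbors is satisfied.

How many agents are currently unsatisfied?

(0,0)1 1/1 ✓
(0,1)1 3/3 ✓
(0,2)1 2/3 ✓
(0,3)2 2/3 ✓
(0,4)2 1/1 ✓
(1,1)1 3/3 ✓
(1,2)1 2/3 ✓
(1,3)2 1/3 ✓
(2,0)2 1/2 ✓
(2,1)1 1/2 ✓
(2,3)1 0/1 ✗
(3,0)2 2/2 ✓
(3,2)2 0/1 ✗
(4,0)2 1/2 ✓
(4,1)1 1/2 ✓
(4,2)1 1/2 ✓
(4,4)1 0/0 ✓
Unsatisfied: (2,3), (3,2) — 2 in total.

2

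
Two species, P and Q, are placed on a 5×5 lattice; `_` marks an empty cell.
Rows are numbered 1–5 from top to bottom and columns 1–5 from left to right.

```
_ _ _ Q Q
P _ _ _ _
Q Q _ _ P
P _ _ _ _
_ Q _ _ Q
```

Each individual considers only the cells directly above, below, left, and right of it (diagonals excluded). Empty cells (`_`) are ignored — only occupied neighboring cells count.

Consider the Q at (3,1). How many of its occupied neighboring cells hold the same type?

1

Occupied neighbors of (3,1): (2,1)=P, (4,1)=P, (3,2)=Q.
Same type (Q): 1 of 3.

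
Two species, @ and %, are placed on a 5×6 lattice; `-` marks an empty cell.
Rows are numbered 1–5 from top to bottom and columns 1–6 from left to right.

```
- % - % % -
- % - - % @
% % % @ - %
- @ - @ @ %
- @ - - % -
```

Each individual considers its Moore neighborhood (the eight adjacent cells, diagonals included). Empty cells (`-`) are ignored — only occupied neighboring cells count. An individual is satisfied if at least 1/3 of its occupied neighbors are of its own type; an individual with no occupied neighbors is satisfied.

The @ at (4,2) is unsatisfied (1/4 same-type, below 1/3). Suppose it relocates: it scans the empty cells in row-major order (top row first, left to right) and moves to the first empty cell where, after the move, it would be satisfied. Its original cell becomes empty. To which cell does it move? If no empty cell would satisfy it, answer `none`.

Vacating (4,2). Empty cells in order:
  (1,1): 0/2 same-type → still unsatisfied.
  (1,3): 0/3 same-type → still unsatisfied.
  (1,6): 1/3 same-type → satisfied — stop here.

(1,6)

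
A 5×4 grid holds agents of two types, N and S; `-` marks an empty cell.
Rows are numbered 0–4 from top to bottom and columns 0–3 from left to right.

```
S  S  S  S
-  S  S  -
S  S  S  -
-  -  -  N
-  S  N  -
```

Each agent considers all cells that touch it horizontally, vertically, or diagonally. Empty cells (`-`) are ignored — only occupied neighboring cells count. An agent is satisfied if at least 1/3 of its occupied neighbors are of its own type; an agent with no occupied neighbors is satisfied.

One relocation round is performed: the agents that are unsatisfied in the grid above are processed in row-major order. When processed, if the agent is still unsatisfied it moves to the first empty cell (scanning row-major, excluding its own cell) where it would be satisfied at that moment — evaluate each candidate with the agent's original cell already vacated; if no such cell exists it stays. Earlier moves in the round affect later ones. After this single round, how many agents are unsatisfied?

0

Initially unsatisfied (in order): (4,1).
  (4,1) → (1,0).
Resulting grid:
S S S S
S S S -
S S S -
- - - N
- - N -
All satisfied now.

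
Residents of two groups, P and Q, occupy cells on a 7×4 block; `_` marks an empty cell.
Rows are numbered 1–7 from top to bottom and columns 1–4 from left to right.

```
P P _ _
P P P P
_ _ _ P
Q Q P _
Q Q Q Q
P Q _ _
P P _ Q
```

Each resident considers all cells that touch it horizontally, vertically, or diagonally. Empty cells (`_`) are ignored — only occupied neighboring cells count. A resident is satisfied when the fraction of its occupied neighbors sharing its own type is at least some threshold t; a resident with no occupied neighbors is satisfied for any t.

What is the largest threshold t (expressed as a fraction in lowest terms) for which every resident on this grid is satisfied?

1/5

Row 1: (1,1)P 3/3 · (1,2)P 4/4
Row 2: (2,1)P 3/3 · (2,2)P 4/4 · (2,3)P 4/4 · (2,4)P 2/2
Row 3: (3,4)P 3/3
Row 4: (4,1)Q 3/3 · (4,2)Q 4/5 · (4,3)P 1/5
Row 5: (5,1)Q 4/5 · (5,2)Q 5/7 · (5,3)Q 4/5 · (5,4)Q 1/2
Row 6: (6,1)P 2/5 · (6,2)Q 3/6
Row 7: (7,1)P 2/3 · (7,2)P 2/3 · (7,4)Q — no occupied neighbors
The smallest same-type fraction is 1/5 at (4,3), which reduces to 1/5. Any threshold above that leaves this resident unsatisfied.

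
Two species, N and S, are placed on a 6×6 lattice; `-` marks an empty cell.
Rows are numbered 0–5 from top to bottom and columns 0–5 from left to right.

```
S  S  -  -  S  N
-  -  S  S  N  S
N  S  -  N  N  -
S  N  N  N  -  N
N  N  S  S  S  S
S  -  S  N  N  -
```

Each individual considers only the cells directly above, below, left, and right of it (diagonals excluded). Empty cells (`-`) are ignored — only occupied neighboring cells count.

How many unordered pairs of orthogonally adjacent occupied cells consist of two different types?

Scan each occupied cell's neighbors to the right and below so each pair is counted once.
Row 0: S(0,0)–S(0,1)= S(0,4)–N(0,5)≠ S(0,4)–N(1,4)≠ N(0,5)–S(1,5)≠  → 3/4 unlike.
Row 1: S(1,2)–S(1,3)= S(1,3)–N(1,4)≠ S(1,3)–N(2,3)≠ N(1,4)–S(1,5)≠ N(1,4)–N(2,4)=  → 3/5 unlike.
Row 2: N(2,0)–S(2,1)≠ N(2,0)–S(3,0)≠ S(2,1)–N(3,1)≠ N(2,3)–N(2,4)= N(2,3)–N(3,3)=  → 3/5 unlike.
Row 3: S(3,0)–N(3,1)≠ S(3,0)–N(4,0)≠ N(3,1)–N(3,2)= N(3,1)–N(4,1)= N(3,2)–N(3,3)= N(3,2)–S(4,2)≠ N(3,3)–S(4,3)≠ N(3,5)–S(4,5)≠  → 5/8 unlike.
Row 4: N(4,0)–N(4,1)= N(4,0)–S(5,0)≠ N(4,1)–S(4,2)≠ S(4,2)–S(4,3)= S(4,2)–S(5,2)= S(4,3)–S(4,4)= S(4,3)–N(5,3)≠ S(4,4)–S(4,5)= S(4,4)–N(5,4)≠  → 4/9 unlike.
Row 5: S(5,2)–N(5,3)≠ N(5,3)–N(5,4)=  → 1/2 unlike.
Total adjacent occupied pairs: 33; unlike-type pairs: 19.

19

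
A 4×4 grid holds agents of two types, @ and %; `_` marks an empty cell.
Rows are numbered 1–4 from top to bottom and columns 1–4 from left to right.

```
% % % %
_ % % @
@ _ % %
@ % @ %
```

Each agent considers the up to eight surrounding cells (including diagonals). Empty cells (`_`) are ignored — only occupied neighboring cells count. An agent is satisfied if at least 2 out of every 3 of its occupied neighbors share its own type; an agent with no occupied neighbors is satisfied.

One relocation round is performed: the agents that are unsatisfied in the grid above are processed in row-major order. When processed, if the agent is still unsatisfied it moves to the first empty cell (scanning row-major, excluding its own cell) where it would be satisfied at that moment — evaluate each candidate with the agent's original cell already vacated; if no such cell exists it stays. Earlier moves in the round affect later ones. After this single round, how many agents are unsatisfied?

6

Initially unsatisfied (in order): (2,4), (3,1), (3,4), (4,1), (4,2), (4,3).
  (2,4): no empty cell satisfies it; stays.
  (3,1): no empty cell satisfies it; stays.
  (3,4) → (2,1).
  (4,1): no empty cell satisfies it; stays.
  (4,2): no empty cell satisfies it; stays.
  (4,3): no empty cell satisfies it; stays.
Resulting grid:
% % % %
% % % @
@ _ % _
@ % @ %
Unsatisfied now: (2,4), (3,1), (4,1), (4,2), (4,3), (4,4).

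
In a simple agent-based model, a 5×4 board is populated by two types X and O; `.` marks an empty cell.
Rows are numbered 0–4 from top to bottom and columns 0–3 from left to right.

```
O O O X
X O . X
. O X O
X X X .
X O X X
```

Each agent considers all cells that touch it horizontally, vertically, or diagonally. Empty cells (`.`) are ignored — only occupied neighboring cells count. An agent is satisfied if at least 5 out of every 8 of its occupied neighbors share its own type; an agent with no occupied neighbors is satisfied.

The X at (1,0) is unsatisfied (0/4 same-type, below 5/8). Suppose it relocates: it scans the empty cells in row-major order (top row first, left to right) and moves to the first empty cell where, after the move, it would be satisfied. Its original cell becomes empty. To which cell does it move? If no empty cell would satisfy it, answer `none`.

(3,3)

Vacating (1,0). Empty cells in order:
  (1,2): 3/8 same-type → still unsatisfied.
  (2,0): 2/4 same-type → still unsatisfied.
  (3,3): 4/5 same-type → satisfied — stop here.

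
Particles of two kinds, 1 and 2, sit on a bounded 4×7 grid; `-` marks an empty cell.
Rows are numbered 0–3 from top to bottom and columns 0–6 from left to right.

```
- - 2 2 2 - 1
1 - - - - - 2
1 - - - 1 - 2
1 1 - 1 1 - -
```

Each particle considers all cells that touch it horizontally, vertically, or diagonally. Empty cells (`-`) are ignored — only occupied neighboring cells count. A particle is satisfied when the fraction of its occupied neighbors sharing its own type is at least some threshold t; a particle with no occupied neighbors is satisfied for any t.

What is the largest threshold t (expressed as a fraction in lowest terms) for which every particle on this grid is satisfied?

Row 0: (0,2)2 1/1 · (0,3)2 2/2 · (0,4)2 1/1 · (0,6)1 0/1
Row 1: (1,0)1 1/1 · (1,6)2 1/2
Row 2: (2,0)1 3/3 · (2,4)1 2/2 · (2,6)2 1/1
Row 3: (3,0)1 2/2 · (3,1)1 2/2 · (3,3)1 2/2 · (3,4)1 2/2
The smallest same-type fraction is 0/1 at (0,6), which reduces to 0/1. Any threshold above that leaves this particle unsatisfied.

0/1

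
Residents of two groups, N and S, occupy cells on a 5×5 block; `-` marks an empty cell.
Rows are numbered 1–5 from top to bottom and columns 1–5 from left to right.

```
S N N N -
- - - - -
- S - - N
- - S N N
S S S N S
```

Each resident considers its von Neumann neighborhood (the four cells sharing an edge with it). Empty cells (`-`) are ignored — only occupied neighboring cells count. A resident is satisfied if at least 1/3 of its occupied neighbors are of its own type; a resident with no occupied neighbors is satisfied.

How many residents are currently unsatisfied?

2

Row 1: (1,1)S 0/1 not · (1,2)N 1/2 satisfied · (1,3)N 2/2 satisfied · (1,4)N 1/1 satisfied
Row 3: (3,2)S 0/0 satisfied · (3,5)N 1/1 satisfied
Row 4: (4,3)S 1/2 satisfied · (4,4)N 2/3 satisfied · (4,5)N 2/3 satisfied
Row 5: (5,1)S 1/1 satisfied · (5,2)S 2/2 satisfied · (5,3)S 2/3 satisfied · (5,4)N 1/3 satisfied · (5,5)S 0/2 not
Unsatisfied: (1,1), (5,5) — 2 in total.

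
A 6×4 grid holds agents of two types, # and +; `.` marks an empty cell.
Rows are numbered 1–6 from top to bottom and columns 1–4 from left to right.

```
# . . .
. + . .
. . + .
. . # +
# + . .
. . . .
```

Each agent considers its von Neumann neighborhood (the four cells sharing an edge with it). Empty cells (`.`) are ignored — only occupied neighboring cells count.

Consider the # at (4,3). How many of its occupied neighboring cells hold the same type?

Occupied neighbors of (4,3): (3,3)=+, (4,4)=+.
Same type (#): 0 of 2.

0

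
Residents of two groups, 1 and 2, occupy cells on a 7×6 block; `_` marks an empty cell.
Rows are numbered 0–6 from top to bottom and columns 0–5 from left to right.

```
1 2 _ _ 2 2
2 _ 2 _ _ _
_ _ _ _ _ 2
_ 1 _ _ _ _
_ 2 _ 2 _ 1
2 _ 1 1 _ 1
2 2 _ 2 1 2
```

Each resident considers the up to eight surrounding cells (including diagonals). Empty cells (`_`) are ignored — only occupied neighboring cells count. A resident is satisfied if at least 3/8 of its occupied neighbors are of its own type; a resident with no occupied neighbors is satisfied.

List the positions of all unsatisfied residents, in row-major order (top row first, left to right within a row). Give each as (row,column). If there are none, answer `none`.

(0,0)1 0/2 unhappy
(0,1)2 2/3 ok
(0,4)2 1/1 ok
(0,5)2 1/1 ok
(1,0)2 1/2 ok
(1,2)2 1/1 ok
(2,5)2 0/0 ok
(3,1)1 0/1 unhappy
(4,1)2 1/3 unhappy
(4,3)2 0/2 unhappy
(4,5)1 1/1 ok
(5,0)2 3/3 ok
(5,2)1 1/5 unhappy
(5,3)1 2/4 ok
(5,5)1 2/3 ok
(6,0)2 2/2 ok
(6,1)2 2/3 ok
(6,3)2 0/3 unhappy
(6,4)1 2/4 ok
(6,5)2 0/2 unhappy

(0,0), (3,1), (4,1), (4,3), (5,2), (6,3), (6,5)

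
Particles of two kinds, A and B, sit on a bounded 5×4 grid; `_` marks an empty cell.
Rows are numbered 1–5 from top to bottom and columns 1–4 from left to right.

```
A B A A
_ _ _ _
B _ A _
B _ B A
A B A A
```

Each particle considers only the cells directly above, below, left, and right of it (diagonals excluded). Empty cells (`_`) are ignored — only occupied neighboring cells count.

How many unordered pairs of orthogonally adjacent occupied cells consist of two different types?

Scan each occupied cell's neighbors to the right and below so each pair is counted once.
From row 1: 2 unlike of 3 pairs (running 2/3).
From row 3: 1 unlike of 2 pairs (running 3/5).
From row 4: 3 unlike of 4 pairs (running 6/9).
From row 5: 2 unlike of 3 pairs (running 8/12).
Total adjacent occupied pairs: 12; unlike-type pairs: 8.

8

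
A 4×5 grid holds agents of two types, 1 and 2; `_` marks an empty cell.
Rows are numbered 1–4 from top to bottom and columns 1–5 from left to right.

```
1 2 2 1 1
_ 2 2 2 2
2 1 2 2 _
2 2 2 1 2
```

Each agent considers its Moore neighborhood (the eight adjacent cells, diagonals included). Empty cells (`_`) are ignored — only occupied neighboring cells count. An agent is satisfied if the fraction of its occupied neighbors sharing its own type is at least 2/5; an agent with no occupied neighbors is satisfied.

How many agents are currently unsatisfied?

(1,1)1 0/2 not
(1,2)2 3/4 satisfied
(1,3)2 4/5 satisfied
(1,4)1 1/5 not
(1,5)1 1/3 not
(2,2)2 5/7 satisfied
(2,3)2 6/8 satisfied
(2,4)2 5/7 satisfied
(2,5)2 2/4 satisfied
(3,1)2 3/4 satisfied
(3,2)1 0/7 not
(3,3)2 6/8 satisfied
(3,4)2 6/7 satisfied
(4,1)2 2/3 satisfied
(4,2)2 4/5 satisfied
(4,3)2 3/5 satisfied
(4,4)1 0/4 not
(4,5)2 1/2 satisfied
Unsatisfied: (1,1), (1,4), (1,5), (3,2), (4,4) — 5 in total.

5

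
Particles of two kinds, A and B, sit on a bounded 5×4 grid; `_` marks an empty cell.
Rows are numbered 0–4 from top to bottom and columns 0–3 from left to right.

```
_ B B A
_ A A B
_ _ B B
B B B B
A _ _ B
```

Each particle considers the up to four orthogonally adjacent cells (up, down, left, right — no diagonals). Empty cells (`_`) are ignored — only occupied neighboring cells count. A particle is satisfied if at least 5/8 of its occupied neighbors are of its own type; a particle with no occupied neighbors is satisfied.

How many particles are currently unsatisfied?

(0,1)B 1/2 not
(0,2)B 1/3 not
(0,3)A 0/2 not
(1,1)A 1/2 not
(1,2)A 1/4 not
(1,3)B 1/3 not
(2,2)B 2/3 satisfied
(2,3)B 3/3 satisfied
(3,0)B 1/2 not
(3,1)B 2/2 satisfied
(3,2)B 3/3 satisfied
(3,3)B 3/3 satisfied
(4,0)A 0/1 not
(4,3)B 1/1 satisfied
Unsatisfied: (0,1), (0,2), (0,3), (1,1), (1,2), (1,3), (3,0), (4,0) — 8 in total.

8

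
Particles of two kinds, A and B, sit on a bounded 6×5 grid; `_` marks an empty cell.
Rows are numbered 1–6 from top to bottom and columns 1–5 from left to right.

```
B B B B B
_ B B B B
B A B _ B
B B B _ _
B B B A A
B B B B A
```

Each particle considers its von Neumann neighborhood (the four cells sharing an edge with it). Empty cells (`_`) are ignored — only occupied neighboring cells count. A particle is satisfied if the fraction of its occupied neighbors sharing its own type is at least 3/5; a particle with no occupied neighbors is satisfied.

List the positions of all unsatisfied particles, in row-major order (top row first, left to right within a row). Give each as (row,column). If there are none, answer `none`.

(1,1)B 1/1 satisfied
(1,2)B 3/3 satisfied
(1,3)B 3/3 satisfied
(1,4)B 3/3 satisfied
(1,5)B 2/2 satisfied
(2,2)B 2/3 satisfied
(2,3)B 4/4 satisfied
(2,4)B 3/3 satisfied
(2,5)B 3/3 satisfied
(3,1)B 1/2 not
(3,2)A 0/4 not
(3,3)B 2/3 satisfied
(3,5)B 1/1 satisfied
(4,1)B 3/3 satisfied
(4,2)B 3/4 satisfied
(4,3)B 3/3 satisfied
(5,1)B 3/3 satisfied
(5,2)B 4/4 satisfied
(5,3)B 3/4 satisfied
(5,4)A 1/3 not
(5,5)A 2/2 satisfied
(6,1)B 2/2 satisfied
(6,2)B 3/3 satisfied
(6,3)B 3/3 satisfied
(6,4)B 1/3 not
(6,5)A 1/2 not

(3,1), (3,2), (5,4), (6,4), (6,5)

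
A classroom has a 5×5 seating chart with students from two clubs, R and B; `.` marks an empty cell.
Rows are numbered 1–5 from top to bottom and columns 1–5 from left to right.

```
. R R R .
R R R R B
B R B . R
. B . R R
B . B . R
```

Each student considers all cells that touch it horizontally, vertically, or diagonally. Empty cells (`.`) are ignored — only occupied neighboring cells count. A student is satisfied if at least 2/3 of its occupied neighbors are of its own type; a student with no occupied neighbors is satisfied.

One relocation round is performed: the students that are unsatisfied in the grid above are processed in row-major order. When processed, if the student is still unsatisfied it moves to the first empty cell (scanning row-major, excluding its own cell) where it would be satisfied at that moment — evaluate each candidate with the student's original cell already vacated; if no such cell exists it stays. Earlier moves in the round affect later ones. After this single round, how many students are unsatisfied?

0

Initially unsatisfied (in order): (2,5), (3,1), (3,2), (3,3), (4,4), (5,3).
  (2,5) → (4,1).
  (3,1) → (5,2).
  (3,2) → (1,1).
  (3,3) → (4,3).
  (4,4) → (1,5).
  (5,3): now satisfied by earlier moves; stays.
Resulting grid:
R R R R R
R R R R .
. . . . R
B B B . R
B B B . R
All satisfied now.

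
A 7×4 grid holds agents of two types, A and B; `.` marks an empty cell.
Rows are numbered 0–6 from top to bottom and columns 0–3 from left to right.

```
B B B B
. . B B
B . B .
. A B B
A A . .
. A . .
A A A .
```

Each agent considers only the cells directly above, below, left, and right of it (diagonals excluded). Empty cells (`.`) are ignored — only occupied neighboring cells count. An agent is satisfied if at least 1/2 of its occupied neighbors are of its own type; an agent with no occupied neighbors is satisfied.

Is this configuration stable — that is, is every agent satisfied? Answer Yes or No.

Yes

Row 0: (0,0)B 1/1 ✓ · (0,1)B 2/2 ✓ · (0,2)B 3/3 ✓ · (0,3)B 2/2 ✓
Row 1: (1,2)B 3/3 ✓ · (1,3)B 2/2 ✓
Row 2: (2,0)B 0/0 ✓ · (2,2)B 2/2 ✓
Row 3: (3,1)A 1/2 ✓ · (3,2)B 2/3 ✓ · (3,3)B 1/1 ✓
Row 4: (4,0)A 1/1 ✓ · (4,1)A 3/3 ✓
Row 5: (5,1)A 2/2 ✓
Row 6: (6,0)A 1/1 ✓ · (6,1)A 3/3 ✓ · (6,2)A 1/1 ✓
All meet the threshold, so the configuration is stable.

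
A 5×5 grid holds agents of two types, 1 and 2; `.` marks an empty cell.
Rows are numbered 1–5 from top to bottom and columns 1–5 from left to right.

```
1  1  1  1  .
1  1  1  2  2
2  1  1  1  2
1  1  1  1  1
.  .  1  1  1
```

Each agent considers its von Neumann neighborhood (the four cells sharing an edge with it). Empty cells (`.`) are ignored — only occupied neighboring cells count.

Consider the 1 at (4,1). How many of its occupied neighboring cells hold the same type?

Occupied neighbors of (4,1): (3,1)=2, (4,2)=1.
Same type (1): 1 of 2.

1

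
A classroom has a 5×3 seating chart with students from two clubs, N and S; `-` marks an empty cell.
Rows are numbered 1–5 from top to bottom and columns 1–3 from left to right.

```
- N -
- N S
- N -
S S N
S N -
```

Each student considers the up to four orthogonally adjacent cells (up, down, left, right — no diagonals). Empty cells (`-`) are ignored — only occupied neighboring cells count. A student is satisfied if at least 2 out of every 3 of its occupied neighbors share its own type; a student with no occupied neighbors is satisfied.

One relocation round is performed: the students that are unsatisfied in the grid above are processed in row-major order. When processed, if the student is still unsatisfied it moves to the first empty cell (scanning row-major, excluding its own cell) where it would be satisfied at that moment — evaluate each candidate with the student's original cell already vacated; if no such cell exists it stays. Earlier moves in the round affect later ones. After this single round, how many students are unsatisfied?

2

Initially unsatisfied (in order): (2,3), (3,2), (4,2), (4,3), (5,1), (5,2).
  (2,3): no empty cell satisfies it; stays.
  (3,2) → (1,1).
  (4,2) → (3,1).
  (4,3): now satisfied by earlier moves; stays.
  (5,1): no empty cell satisfies it; stays.
  (5,2) → (2,1).
Resulting grid:
N N -
N N S
S - -
S - N
S - -
Unsatisfied now: (2,3), (3,1).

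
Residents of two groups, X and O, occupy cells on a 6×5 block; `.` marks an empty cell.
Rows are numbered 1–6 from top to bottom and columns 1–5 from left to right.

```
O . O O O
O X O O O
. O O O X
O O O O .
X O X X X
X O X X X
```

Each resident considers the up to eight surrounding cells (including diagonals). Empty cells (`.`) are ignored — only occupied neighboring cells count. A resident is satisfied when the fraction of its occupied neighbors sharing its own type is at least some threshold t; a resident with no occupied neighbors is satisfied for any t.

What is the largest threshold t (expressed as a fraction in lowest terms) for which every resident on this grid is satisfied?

0/1

Row 1: (1,1)O 1/2 · (1,3)O 3/4 · (1,4)O 5/5 · (1,5)O 3/3
Row 2: (2,1)O 2/3 · (2,2)X 0/6 · (2,3)O 6/7 · (2,4)O 7/8 · (2,5)O 4/5
Row 3: (3,2)O 6/7 · (3,3)O 7/8 · (3,4)O 6/7 · (3,5)X 0/4
Row 4: (4,1)O 3/4 · (4,2)O 5/7 · (4,3)O 6/8 · (4,4)O 3/7
Row 5: (5,1)X 1/5 · (5,2)O 4/8 · (5,3)X 3/8 · (5,4)X 5/7 · (5,5)X 3/4
Row 6: (6,1)X 1/3 · (6,2)O 1/5 · (6,3)X 3/5 · (6,4)X 5/5 · (6,5)X 3/3
The smallest same-type fraction is 0/6 at (2,2), which reduces to 0/1. Any threshold above that leaves this resident unsatisfied.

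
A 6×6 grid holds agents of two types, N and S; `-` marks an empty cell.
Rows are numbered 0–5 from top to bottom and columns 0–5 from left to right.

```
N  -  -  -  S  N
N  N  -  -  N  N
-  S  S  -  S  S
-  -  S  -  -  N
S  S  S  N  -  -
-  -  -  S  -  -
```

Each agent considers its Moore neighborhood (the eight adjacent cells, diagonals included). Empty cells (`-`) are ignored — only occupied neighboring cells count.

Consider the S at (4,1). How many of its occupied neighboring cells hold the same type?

3

Occupied neighbors of (4,1): (3,2)=S, (4,0)=S, (4,2)=S.
Same type (S): 3 of 3.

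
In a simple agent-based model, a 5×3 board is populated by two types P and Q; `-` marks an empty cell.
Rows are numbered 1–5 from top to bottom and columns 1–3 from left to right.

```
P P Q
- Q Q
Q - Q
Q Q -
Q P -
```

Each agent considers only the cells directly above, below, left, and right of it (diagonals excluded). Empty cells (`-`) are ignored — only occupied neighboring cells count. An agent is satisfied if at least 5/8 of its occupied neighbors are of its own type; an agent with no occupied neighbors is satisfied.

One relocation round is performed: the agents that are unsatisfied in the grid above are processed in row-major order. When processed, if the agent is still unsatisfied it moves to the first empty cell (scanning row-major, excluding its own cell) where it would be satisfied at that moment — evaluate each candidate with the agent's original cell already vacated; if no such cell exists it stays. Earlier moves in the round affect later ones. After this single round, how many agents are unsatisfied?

1

Initially unsatisfied (in order): (1,2), (1,3), (2,2), (4,2), (5,1), (5,2).
  (1,2) → (5,3).
  (1,3): now satisfied by earlier moves; stays.
  (2,2): now satisfied by earlier moves; stays.
  (4,2) → (1,2).
  (5,1) → (2,1).
  (5,2): now satisfied by earlier moves; stays.
Resulting grid:
P Q Q
Q Q Q
Q - Q
Q - -
- P P
Unsatisfied now: (1,1).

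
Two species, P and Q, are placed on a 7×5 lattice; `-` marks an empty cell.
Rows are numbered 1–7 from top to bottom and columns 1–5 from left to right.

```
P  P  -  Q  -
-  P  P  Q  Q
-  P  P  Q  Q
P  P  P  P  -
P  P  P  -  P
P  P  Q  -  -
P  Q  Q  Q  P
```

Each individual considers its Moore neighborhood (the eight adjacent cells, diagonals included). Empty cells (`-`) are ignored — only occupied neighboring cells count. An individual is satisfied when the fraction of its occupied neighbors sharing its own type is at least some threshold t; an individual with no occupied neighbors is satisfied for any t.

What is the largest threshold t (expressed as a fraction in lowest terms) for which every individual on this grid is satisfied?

0/1

(1,1)P 2/2
(1,2)P 3/3
(1,4)Q 2/3
(2,2)P 5/5
(2,3)P 4/7
(2,4)Q 4/6
(2,5)Q 4/4
(3,2)P 6/6
(3,3)P 6/8
(3,4)Q 3/7
(3,5)Q 3/4
(4,1)P 4/4
(4,2)P 7/7
(4,3)P 6/7
(4,4)P 4/6
(5,1)P 5/5
(5,2)P 7/8
(5,3)P 5/6
(5,5)P 1/1
(6,1)P 4/5
(6,2)P 5/8
(6,3)Q 3/6
(7,1)P 2/3
(7,2)Q 2/5
(7,3)Q 3/4
(7,4)Q 2/3
(7,5)P 0/1
The smallest same-type fraction is 0/1 at (7,5), which reduces to 0/1. Any threshold above that leaves this individual unsatisfied.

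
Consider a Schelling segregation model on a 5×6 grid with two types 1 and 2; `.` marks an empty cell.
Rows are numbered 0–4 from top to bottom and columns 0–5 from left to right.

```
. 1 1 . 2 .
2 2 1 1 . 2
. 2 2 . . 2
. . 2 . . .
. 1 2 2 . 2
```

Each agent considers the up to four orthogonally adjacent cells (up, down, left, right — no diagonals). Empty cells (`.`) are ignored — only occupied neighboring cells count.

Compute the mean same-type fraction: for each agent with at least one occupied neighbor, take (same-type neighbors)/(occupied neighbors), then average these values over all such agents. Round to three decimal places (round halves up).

0.774

(0,1)1 1/2
(0,2)1 2/2
(0,4)2 — no occupied neighbors
(1,0)2 1/1
(1,1)2 2/4
(1,2)1 2/4
(1,3)1 1/1
(1,5)2 1/1
(2,1)2 2/2
(2,2)2 2/3
(2,5)2 1/1
(3,2)2 2/2
(4,1)1 0/1
(4,2)2 2/3
(4,3)2 1/1
(4,5)2 — no occupied neighbors
Sum over 14 agents: 1/2 + 2/2 + 1/1 + 2/4 + 2/4 + 1/1 + 1/1 + 2/2 + 2/3 + 1/1 + 2/2 + 0/1 + 2/3 + 1/1 = 65/6; mean = 65/6 ÷ 14 = 65/84 = 0.773809… → 0.774.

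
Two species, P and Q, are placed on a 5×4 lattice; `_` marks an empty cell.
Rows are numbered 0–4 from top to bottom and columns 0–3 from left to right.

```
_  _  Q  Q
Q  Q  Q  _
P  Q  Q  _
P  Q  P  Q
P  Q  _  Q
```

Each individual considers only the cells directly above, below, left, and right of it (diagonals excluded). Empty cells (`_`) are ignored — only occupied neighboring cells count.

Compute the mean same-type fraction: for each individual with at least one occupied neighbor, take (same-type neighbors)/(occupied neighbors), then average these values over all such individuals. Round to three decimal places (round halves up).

0.661

(0,2)Q 2/2
(0,3)Q 1/1
(1,0)Q 1/2
(1,1)Q 3/3
(1,2)Q 3/3
(2,0)P 1/3
(2,1)Q 3/4
(2,2)Q 2/3
(3,0)P 2/3
(3,1)Q 2/4
(3,2)P 0/3
(3,3)Q 1/2
(4,0)P 1/2
(4,1)Q 1/2
(4,3)Q 1/1
Sum over 15 individuals: 2/2 + 1/1 + 1/2 + 3/3 + 3/3 + 1/3 + 3/4 + 2/3 + 2/3 + 2/4 + 0/3 + 1/2 + 1/2 + 1/2 + 1/1 = 119/12; mean = 119/12 ÷ 15 = 119/180 = 0.661111… → 0.661.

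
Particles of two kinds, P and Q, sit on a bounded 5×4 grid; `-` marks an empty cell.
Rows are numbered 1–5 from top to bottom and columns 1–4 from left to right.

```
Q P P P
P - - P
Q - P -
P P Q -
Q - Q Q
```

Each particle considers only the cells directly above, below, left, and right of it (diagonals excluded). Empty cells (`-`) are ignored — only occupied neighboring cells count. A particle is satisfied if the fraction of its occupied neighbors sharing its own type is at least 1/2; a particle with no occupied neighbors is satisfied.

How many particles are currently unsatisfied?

7

Row 1: (1,1)Q 0/2 not · (1,2)P 1/2 satisfied · (1,3)P 2/2 satisfied · (1,4)P 2/2 satisfied
Row 2: (2,1)P 0/2 not · (2,4)P 1/1 satisfied
Row 3: (3,1)Q 0/2 not · (3,3)P 0/1 not
Row 4: (4,1)P 1/3 not · (4,2)P 1/2 satisfied · (4,3)Q 1/3 not
Row 5: (5,1)Q 0/1 not · (5,3)Q 2/2 satisfied · (5,4)Q 1/1 satisfied
Unsatisfied: (1,1), (2,1), (3,1), (3,3), (4,1), (4,3), (5,1) — 7 in total.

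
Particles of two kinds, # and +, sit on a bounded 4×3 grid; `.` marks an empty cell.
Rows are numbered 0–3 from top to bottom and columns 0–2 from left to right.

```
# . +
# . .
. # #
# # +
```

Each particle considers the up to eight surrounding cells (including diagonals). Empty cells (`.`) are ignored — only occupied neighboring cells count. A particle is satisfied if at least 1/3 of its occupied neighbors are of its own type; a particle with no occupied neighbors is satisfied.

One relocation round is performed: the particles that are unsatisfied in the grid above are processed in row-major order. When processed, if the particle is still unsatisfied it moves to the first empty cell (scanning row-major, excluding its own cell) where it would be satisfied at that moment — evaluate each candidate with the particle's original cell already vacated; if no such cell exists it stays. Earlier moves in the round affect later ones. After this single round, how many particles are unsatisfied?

0

Initially unsatisfied (in order): (3,2).
  (3,2) → (0,1).
Resulting grid:
# + +
# . .
. # #
# # .
All satisfied now.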